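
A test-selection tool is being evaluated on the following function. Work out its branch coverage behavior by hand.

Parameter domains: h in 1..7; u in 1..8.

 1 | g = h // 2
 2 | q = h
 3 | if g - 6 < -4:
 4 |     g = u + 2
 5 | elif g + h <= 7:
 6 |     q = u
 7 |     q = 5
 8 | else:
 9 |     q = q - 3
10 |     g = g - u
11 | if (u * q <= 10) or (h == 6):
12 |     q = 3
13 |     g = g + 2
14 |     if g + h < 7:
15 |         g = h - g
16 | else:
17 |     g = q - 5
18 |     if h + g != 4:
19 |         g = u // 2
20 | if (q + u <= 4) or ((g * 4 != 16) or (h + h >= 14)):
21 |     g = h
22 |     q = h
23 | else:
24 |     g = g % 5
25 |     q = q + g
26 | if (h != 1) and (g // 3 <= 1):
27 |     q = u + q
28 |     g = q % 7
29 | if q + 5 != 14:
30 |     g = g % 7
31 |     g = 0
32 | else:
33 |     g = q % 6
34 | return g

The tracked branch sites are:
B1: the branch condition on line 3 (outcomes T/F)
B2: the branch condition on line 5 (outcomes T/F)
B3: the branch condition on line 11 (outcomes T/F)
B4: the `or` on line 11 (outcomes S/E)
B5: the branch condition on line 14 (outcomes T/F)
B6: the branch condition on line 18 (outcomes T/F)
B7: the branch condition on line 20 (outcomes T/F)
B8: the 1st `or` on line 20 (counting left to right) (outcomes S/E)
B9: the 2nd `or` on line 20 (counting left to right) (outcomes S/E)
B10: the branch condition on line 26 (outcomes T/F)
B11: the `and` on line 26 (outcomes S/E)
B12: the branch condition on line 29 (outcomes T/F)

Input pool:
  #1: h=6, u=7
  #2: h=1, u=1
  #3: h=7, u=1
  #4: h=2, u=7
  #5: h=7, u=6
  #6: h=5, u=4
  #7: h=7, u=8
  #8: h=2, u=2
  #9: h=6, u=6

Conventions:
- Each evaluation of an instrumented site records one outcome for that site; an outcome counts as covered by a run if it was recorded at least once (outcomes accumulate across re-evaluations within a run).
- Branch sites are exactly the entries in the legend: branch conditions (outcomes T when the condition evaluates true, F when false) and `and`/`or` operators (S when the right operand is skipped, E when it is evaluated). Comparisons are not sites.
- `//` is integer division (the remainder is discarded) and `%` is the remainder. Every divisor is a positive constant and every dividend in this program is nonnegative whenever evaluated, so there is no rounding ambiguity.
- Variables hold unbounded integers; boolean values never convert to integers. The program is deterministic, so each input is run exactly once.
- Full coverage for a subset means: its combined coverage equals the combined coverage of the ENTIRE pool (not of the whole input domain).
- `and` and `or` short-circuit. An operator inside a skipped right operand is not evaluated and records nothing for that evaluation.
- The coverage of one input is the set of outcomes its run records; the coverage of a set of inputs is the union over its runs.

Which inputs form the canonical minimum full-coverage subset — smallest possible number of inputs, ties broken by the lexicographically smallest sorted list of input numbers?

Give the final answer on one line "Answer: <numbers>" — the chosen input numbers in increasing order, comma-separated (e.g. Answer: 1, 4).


input #1, h=6, u=7: events B1->F, B2->F, B4->E, B3->T, B5->T, B8->E, B9->S, B7->T, B11->E, B10->F, B12->T; outcomes B1=F, B2=F, B3=T, B4=E, B5=T, B7=T, B8=E, B9=S, B10=F, B11=E, B12=T
input #2, h=1, u=1: events B1->T, B4->S, B3->T, B5->T, B8->S, B7->T, B11->S, B10->F, B12->T; outcomes B1=T, B3=T, B4=S, B5=T, B7=T, B8=S, B10=F, B11=S, B12=T
input #3, h=7, u=1: events B1->F, B2->F, B4->S, B3->T, B5->F, B8->S, B7->T, B11->E, B10->F, B12->T; outcomes B1=F, B2=F, B3=T, B4=S, B5=F, B7=T, B8=S, B10=F, B11=E, B12=T
input #4, h=2, u=7: events B1->T, B4->E, B3->F, B6->T, B8->E, B9->S, B7->T, B11->E, B10->T, B12->F; outcomes B1=T, B3=F, B4=E, B6=T, B7=T, B8=E, B9=S, B10=T, B11=E, B12=F
input #5, h=7, u=6: events B1->F, B2->F, B4->E, B3->F, B6->T, B8->E, B9->S, B7->T, B11->E, B10->F, B12->T; outcomes B1=F, B2=F, B3=F, B4=E, B6=T, B7=T, B8=E, B9=S, B10=F, B11=E, B12=T
input #6, h=5, u=4: events B1->F, B2->T, B4->E, B3->F, B6->T, B8->E, B9->S, B7->T, B11->E, B10->T, B12->F; outcomes B1=F, B2=T, B3=F, B4=E, B6=T, B7=T, B8=E, B9=S, B10=T, B11=E, B12=F
input #7, h=7, u=8: events B1->F, B2->F, B4->E, B3->F, B6->T, B8->E, B9->E, B7->T, B11->E, B10->F, B12->T; outcomes B1=F, B2=F, B3=F, B4=E, B6=T, B7=T, B8=E, B9=E, B10=F, B11=E, B12=T
input #8, h=2, u=2: events B1->T, B4->S, B3->T, B5->F, B8->E, B9->S, B7->T, B11->E, B10->T, B12->T; outcomes B1=T, B3=T, B4=S, B5=F, B7=T, B8=E, B9=S, B10=T, B11=E, B12=T
input #9, h=6, u=6: events B1->F, B2->F, B4->E, B3->T, B5->T, B8->E, B9->S, B7->T, B11->E, B10->F, B12->T; outcomes B1=F, B2=F, B3=T, B4=E, B5=T, B7=T, B8=E, B9=S, B10=F, B11=E, B12=T
pool-wide coverage (22 outcomes): B1=T, B1=F, B2=T, B2=F, B3=T, B3=F, B4=S, B4=E, B5=T, B5=F, B6=T, B7=T, B8=S, B8=E, B9=S, B9=E, B10=T, B10=F, B11=S, B11=E, B12=T, B12=F
no size-1 subset reaches all 22 outcomes (best union: 11/22)
no size-2 subset reaches all 22 outcomes (best union: 19/22)
no size-3 subset reaches all 22 outcomes (best union: 21/22)
inputs {2, 3, 6, 7} (size 4) cover everything; no size-4 subset with a lexicographically smaller index list covers all 22
Answer: 2, 3, 6, 7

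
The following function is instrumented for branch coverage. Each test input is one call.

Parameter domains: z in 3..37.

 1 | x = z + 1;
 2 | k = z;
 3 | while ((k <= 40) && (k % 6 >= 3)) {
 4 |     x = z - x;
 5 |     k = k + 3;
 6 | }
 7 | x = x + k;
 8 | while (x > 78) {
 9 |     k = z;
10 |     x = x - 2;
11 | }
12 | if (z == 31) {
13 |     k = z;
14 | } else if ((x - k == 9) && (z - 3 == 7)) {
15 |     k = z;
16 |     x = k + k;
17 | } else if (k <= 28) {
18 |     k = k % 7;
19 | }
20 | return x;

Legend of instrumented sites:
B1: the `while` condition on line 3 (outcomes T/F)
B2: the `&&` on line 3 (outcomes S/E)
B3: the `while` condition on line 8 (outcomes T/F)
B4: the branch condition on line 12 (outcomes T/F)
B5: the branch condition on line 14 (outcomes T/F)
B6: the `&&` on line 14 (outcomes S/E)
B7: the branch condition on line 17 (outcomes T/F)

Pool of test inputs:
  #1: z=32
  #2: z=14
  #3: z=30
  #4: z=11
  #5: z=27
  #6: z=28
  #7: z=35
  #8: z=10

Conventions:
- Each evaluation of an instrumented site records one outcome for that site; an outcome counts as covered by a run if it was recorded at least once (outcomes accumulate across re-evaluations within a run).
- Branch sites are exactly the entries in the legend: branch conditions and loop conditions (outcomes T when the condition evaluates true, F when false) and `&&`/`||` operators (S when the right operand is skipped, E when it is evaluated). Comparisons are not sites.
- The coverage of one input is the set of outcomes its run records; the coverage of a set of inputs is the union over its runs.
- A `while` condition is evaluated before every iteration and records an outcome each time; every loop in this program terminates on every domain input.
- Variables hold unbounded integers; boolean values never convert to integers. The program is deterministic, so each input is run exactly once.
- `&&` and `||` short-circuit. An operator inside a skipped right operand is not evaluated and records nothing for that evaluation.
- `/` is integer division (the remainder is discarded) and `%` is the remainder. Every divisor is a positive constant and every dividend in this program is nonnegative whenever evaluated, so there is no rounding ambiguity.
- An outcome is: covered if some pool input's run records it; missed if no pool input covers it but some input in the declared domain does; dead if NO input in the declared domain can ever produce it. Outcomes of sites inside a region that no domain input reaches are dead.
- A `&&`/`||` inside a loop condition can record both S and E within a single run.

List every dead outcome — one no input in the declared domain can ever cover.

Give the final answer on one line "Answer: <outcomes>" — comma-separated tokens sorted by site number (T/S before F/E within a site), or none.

running all 35 domain inputs and tallying outcomes:
  B2=S: zero occurrences over every domain input -> dead
  B3=T: zero occurrences over every domain input -> dead
  B5=T: zero occurrences over every domain input -> dead
  reachable outcomes have witnesses, e.g. B1=T (e.g. z=3), B1=F (e.g. z=3), B2=E (e.g. z=3), B3=F (e.g. z=3)

Answer: B2=S, B3=T, B5=T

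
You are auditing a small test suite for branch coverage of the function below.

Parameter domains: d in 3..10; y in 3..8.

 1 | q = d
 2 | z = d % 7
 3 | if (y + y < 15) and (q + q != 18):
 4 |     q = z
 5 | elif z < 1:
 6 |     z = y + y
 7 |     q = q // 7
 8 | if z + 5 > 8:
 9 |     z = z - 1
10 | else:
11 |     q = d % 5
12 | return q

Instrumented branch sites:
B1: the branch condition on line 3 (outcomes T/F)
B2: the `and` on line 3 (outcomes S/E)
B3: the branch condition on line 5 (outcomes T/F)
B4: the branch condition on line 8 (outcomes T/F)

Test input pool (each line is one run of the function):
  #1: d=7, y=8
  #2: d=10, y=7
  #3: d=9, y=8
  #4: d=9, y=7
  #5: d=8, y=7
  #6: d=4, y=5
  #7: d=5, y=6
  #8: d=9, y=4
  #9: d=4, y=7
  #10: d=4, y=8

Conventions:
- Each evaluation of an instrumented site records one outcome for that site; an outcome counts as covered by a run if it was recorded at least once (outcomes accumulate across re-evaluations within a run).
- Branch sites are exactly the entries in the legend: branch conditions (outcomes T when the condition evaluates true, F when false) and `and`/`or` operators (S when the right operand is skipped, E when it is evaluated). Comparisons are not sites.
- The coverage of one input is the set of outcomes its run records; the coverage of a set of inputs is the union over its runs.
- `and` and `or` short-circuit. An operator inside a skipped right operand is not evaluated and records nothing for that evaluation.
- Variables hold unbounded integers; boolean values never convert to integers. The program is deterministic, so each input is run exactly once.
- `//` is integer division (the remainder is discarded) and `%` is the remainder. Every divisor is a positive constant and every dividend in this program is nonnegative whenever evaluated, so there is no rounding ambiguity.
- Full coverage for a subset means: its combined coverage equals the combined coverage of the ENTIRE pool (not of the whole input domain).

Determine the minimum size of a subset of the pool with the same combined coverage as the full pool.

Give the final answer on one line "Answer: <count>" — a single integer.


test 1 (d=7, y=8) hits B1=F, B2=S, B3=T, B4=T
test 2 (d=10, y=7) hits B1=T, B2=E, B4=F
test 3 (d=9, y=8) hits B1=F, B2=S, B3=F, B4=F
test 4 (d=9, y=7) hits B1=F, B2=E, B3=F, B4=F
test 5 (d=8, y=7) hits B1=T, B2=E, B4=F
test 6 (d=4, y=5) hits B1=T, B2=E, B4=T
test 7 (d=5, y=6) hits B1=T, B2=E, B4=T
test 8 (d=9, y=4) hits B1=F, B2=E, B3=F, B4=F
test 9 (d=4, y=7) hits B1=T, B2=E, B4=T
test 10 (d=4, y=8) hits B1=F, B2=S, B3=F, B4=T
the full pool covers 8 outcomes: B1=T, B1=F, B2=S, B2=E, B3=T, B3=F, B4=T, B4=F
size 1 is not enough: best union over all size-1 subsets is 4/8
size 2 is not enough: best union over all size-2 subsets is 7/8
size 3: inputs {1, 2, 3} cover all 8 outcomes, and no lexicographically smaller subset of this size does
Answer: 3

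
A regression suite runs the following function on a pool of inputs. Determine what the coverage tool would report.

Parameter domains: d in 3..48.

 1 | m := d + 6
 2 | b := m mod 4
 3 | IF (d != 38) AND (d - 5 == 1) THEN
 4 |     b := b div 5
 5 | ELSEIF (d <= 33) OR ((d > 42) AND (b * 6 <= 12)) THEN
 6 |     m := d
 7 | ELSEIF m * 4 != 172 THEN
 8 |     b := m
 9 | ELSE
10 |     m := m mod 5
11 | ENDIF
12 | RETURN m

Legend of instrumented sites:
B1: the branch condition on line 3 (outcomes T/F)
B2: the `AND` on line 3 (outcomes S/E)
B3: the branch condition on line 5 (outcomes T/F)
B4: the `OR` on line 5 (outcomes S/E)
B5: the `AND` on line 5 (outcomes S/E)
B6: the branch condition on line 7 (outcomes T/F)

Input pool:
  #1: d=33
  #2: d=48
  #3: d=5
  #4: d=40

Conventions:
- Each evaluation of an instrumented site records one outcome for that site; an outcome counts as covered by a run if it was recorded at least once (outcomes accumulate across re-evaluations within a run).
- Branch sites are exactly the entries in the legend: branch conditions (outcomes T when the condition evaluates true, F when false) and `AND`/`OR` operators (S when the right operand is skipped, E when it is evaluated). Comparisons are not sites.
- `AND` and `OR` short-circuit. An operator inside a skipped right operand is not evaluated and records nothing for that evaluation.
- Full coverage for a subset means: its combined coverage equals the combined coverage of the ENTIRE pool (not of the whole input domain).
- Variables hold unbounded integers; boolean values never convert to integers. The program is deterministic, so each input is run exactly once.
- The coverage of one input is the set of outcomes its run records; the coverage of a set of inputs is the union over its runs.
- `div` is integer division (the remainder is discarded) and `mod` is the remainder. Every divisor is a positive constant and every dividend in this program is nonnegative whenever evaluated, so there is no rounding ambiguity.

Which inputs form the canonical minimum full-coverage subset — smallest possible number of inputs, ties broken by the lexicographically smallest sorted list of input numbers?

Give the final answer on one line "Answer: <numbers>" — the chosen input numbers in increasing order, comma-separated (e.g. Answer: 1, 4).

#1 (d=33) -> covered: B1=F, B2=E, B3=T, B4=S
#2 (d=48) -> covered: B1=F, B2=E, B3=T, B4=E, B5=E
#3 (d=5) -> covered: B1=F, B2=E, B3=T, B4=S
#4 (d=40) -> covered: B1=F, B2=E, B3=F, B4=E, B5=S, B6=T
together the pool reaches 9 outcomes: B1=F, B2=E, B3=T, B3=F, B4=S, B4=E, B5=S, B5=E, B6=T
size 1 is not enough: best union over all size-1 subsets is 6/9
size 2 is not enough: best union over all size-2 subsets is 8/9
inputs {1, 2, 4} (size 3) cover everything; no size-3 subset with a lexicographically smaller index list covers all 9

Answer: 1, 2, 4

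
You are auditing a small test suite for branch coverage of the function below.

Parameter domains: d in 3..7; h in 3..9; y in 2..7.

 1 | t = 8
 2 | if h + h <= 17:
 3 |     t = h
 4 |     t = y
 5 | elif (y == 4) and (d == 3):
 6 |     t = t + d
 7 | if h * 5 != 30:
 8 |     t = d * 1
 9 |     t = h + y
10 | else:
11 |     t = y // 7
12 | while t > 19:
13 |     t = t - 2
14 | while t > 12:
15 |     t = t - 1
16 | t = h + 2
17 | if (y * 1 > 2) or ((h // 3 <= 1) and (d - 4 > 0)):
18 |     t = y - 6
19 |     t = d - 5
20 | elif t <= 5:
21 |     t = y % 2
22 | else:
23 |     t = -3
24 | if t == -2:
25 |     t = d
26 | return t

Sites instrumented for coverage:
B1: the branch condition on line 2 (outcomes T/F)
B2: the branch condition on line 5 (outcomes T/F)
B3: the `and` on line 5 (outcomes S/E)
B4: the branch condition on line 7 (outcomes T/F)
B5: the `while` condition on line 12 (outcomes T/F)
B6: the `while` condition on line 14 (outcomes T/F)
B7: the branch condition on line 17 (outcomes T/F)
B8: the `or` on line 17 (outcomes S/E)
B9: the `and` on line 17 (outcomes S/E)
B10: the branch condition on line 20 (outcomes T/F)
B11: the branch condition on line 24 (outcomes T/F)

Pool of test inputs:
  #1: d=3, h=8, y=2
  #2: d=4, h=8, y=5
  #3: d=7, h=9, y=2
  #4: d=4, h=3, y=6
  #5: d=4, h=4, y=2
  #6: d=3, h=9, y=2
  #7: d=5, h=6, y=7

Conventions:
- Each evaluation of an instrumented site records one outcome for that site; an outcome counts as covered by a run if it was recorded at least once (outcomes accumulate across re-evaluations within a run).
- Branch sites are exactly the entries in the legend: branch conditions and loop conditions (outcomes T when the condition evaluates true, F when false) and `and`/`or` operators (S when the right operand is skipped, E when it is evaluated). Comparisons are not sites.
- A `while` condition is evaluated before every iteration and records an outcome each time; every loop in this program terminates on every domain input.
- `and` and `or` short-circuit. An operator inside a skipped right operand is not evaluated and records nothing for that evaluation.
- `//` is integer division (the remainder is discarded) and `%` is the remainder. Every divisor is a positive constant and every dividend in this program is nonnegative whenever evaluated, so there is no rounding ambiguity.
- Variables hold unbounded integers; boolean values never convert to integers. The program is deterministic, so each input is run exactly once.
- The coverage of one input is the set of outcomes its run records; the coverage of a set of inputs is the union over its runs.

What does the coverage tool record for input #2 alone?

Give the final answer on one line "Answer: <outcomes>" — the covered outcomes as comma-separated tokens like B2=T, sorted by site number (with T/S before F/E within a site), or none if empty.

Event log for input #2 (d=4, h=8, y=5):
  B1->T, B4->T, B5->F, B6->T, B6->F, B8->S, B7->T, B11->F
collecting distinct outcomes: B1=T, B4=T, B5=F, B6=T, B6=F, B7=T, B8=S, B11=F

Answer: B1=T, B4=T, B5=F, B6=T, B6=F, B7=T, B8=S, B11=F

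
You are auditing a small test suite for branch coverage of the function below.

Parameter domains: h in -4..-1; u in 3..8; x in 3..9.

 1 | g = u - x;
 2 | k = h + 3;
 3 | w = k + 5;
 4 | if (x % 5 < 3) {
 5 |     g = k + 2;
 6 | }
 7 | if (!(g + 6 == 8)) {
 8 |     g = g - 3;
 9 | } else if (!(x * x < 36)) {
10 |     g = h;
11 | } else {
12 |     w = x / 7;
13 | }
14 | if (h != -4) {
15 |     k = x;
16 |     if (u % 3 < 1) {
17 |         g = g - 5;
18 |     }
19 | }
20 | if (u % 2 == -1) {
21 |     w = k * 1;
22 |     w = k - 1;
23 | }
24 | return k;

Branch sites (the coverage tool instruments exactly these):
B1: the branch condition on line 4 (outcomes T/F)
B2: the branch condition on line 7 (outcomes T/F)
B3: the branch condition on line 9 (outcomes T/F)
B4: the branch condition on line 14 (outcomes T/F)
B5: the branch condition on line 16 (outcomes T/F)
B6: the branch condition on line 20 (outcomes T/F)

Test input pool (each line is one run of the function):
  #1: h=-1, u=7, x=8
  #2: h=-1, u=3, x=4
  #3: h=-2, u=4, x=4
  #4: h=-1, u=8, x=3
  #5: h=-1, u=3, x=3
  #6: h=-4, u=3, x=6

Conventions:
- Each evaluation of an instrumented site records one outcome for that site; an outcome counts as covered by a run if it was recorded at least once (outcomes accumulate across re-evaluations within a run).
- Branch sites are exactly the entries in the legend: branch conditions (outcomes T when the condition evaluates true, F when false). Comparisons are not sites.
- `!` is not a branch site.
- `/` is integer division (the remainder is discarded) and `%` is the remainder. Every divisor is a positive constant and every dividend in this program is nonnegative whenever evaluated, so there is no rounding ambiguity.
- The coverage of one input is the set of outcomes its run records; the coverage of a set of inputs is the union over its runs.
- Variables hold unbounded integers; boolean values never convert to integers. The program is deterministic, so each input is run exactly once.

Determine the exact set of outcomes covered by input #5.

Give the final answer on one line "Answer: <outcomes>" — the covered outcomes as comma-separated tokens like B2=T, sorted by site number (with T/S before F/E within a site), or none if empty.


Tracing the run of input #5 (h=-1, u=3, x=3):
  B1->F, B2->T, B4->T, B5->T, B6->F
distinct outcomes covered: B1=F, B2=T, B4=T, B5=T, B6=F
Answer: B1=F, B2=T, B4=T, B5=T, B6=F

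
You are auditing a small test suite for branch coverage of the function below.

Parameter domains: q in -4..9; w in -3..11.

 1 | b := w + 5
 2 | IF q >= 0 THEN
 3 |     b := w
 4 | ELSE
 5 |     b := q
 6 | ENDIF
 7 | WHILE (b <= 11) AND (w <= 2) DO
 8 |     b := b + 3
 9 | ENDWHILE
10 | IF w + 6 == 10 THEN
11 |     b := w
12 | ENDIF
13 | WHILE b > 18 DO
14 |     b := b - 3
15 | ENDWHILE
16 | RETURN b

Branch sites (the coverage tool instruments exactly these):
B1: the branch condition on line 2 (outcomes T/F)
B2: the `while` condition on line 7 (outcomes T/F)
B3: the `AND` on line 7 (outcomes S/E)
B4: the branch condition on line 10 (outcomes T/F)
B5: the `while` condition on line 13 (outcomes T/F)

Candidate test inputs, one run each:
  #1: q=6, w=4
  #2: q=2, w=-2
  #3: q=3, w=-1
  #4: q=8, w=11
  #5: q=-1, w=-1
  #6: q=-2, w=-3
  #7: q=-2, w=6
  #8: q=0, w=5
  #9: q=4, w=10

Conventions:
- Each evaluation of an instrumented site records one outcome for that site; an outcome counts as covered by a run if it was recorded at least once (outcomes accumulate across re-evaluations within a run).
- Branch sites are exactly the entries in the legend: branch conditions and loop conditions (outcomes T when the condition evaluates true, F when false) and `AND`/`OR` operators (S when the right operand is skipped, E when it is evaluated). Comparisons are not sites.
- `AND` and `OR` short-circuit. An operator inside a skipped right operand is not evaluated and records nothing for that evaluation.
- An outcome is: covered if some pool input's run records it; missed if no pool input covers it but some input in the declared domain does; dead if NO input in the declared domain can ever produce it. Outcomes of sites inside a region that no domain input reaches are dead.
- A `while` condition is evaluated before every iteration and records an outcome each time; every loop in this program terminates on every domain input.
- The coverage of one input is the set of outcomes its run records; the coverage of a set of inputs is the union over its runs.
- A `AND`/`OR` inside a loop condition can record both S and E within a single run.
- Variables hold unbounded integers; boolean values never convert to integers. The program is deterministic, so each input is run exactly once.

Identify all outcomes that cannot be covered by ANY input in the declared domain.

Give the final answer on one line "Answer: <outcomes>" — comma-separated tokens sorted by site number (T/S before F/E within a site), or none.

checking every outcome against all 210 domain inputs:
  B5=T: no domain input ever produces it -> dead
  reachable outcomes have witnesses, e.g. B1=T (e.g. q=0, w=-3), B1=F (e.g. q=-4, w=-3), B2=T (e.g. q=-4, w=-3), B2=F (e.g. q=-4, w=-3)

Answer: B5=T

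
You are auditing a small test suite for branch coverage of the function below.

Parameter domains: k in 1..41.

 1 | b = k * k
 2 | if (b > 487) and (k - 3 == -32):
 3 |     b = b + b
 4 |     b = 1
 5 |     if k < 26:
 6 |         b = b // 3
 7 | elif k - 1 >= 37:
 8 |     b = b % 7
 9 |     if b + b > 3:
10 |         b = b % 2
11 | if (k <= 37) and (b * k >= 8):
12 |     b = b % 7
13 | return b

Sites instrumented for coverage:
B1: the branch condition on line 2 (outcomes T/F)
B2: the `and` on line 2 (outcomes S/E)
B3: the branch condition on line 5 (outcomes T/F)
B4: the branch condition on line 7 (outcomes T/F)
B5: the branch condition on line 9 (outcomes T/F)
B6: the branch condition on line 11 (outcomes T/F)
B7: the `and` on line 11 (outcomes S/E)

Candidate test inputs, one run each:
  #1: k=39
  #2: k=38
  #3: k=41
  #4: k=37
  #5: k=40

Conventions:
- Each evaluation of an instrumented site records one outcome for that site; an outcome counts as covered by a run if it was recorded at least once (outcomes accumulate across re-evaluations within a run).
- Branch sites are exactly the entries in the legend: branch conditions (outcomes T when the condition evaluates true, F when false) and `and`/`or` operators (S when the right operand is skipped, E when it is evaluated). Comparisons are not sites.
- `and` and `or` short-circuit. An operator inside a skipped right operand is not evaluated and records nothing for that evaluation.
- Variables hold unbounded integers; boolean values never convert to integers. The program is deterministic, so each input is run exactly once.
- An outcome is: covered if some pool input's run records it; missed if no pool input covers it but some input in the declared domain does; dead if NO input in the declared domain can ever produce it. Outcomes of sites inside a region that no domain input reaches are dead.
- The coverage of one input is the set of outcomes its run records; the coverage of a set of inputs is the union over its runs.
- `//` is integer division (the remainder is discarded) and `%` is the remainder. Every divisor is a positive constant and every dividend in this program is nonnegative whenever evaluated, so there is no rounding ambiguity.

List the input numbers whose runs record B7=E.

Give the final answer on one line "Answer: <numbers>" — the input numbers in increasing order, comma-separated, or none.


input #1 (k=39): does not record B7=E
input #2 (k=38): does not record B7=E
input #3 (k=41): does not record B7=E
input #4 (k=37): records B7=E
input #5 (k=40): does not record B7=E
Answer: 4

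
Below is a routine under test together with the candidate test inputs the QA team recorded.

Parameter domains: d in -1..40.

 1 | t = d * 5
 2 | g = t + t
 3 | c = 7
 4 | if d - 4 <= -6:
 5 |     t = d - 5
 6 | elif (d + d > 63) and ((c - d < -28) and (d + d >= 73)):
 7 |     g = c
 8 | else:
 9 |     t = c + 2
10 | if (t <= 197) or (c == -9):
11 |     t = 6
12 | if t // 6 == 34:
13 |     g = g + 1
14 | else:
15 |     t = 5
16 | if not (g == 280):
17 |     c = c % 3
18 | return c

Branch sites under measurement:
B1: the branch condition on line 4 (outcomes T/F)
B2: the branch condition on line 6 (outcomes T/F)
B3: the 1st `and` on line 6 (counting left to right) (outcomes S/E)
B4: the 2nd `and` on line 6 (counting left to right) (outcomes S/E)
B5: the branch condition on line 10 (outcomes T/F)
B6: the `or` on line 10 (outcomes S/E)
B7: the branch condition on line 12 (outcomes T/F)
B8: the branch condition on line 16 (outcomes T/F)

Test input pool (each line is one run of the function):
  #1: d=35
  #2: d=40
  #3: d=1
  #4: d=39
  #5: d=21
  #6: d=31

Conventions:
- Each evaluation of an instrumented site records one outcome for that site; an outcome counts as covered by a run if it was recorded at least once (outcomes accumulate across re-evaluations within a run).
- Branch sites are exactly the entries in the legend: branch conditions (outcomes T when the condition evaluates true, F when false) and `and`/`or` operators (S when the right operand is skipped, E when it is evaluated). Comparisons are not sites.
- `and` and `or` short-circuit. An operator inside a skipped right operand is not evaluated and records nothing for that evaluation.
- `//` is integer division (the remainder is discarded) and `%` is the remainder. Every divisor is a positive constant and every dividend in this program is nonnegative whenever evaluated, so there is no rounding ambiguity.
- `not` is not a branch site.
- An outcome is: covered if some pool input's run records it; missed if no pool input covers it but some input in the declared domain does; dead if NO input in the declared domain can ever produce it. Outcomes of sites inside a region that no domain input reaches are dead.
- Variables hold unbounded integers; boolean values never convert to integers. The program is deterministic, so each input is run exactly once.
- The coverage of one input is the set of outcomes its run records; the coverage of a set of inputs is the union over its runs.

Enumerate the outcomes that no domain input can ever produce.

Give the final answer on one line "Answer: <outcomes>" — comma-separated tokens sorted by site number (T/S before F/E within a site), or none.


exhaustive pass over the 42-input domain:
  B1=T: never recorded by any domain input -> dead
  B7=T: never recorded by any domain input -> dead
  reachable outcomes have witnesses, e.g. B1=F (e.g. d=-1), B2=T (e.g. d=37), B2=F (e.g. d=-1), B3=S (e.g. d=-1)
Answer: B1=T, B7=T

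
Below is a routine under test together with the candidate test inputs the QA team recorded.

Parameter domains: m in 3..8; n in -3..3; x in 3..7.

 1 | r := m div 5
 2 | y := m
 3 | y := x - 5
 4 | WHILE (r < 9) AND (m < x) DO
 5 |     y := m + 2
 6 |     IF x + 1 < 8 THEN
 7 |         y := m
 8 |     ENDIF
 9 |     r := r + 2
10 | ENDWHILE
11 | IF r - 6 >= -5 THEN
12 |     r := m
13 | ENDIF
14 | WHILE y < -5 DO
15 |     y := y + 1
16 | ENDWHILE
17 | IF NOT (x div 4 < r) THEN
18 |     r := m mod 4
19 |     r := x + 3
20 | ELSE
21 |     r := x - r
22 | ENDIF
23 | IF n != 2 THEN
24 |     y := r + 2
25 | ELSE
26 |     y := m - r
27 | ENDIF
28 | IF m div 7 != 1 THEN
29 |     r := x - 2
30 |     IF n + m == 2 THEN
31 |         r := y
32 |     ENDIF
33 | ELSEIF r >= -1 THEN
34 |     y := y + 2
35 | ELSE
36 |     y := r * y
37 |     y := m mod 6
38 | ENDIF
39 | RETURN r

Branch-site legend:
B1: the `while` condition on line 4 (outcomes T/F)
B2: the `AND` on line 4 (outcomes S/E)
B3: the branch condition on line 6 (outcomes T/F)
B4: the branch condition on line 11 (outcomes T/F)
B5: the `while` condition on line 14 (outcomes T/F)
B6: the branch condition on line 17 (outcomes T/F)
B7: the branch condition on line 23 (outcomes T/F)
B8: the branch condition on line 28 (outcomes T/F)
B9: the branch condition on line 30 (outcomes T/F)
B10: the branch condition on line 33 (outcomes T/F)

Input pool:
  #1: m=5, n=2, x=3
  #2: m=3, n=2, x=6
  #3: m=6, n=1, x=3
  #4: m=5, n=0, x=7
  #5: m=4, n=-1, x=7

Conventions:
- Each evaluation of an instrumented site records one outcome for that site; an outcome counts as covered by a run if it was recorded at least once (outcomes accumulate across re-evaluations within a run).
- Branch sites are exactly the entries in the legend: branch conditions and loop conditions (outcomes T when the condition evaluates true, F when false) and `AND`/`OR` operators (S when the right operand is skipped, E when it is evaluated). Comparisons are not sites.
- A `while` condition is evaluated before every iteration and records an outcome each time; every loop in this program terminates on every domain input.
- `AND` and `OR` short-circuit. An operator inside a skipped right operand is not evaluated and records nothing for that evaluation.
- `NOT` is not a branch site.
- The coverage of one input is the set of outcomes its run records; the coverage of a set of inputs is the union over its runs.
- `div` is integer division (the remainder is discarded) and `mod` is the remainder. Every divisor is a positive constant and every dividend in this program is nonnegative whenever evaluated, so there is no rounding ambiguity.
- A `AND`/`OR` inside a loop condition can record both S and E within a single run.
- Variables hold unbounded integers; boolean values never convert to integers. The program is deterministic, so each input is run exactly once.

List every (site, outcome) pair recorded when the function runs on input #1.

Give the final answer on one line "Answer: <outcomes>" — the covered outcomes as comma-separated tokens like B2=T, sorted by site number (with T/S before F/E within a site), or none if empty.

Running input #1 (m=5, n=2, x=3), event by event:
  B2->E, B1->F, B4->T, B5->F, B6->F, B7->F, B8->T, B9->F
collecting distinct outcomes: B1=F, B2=E, B4=T, B5=F, B6=F, B7=F, B8=T, B9=F

Answer: B1=F, B2=E, B4=T, B5=F, B6=F, B7=F, B8=T, B9=F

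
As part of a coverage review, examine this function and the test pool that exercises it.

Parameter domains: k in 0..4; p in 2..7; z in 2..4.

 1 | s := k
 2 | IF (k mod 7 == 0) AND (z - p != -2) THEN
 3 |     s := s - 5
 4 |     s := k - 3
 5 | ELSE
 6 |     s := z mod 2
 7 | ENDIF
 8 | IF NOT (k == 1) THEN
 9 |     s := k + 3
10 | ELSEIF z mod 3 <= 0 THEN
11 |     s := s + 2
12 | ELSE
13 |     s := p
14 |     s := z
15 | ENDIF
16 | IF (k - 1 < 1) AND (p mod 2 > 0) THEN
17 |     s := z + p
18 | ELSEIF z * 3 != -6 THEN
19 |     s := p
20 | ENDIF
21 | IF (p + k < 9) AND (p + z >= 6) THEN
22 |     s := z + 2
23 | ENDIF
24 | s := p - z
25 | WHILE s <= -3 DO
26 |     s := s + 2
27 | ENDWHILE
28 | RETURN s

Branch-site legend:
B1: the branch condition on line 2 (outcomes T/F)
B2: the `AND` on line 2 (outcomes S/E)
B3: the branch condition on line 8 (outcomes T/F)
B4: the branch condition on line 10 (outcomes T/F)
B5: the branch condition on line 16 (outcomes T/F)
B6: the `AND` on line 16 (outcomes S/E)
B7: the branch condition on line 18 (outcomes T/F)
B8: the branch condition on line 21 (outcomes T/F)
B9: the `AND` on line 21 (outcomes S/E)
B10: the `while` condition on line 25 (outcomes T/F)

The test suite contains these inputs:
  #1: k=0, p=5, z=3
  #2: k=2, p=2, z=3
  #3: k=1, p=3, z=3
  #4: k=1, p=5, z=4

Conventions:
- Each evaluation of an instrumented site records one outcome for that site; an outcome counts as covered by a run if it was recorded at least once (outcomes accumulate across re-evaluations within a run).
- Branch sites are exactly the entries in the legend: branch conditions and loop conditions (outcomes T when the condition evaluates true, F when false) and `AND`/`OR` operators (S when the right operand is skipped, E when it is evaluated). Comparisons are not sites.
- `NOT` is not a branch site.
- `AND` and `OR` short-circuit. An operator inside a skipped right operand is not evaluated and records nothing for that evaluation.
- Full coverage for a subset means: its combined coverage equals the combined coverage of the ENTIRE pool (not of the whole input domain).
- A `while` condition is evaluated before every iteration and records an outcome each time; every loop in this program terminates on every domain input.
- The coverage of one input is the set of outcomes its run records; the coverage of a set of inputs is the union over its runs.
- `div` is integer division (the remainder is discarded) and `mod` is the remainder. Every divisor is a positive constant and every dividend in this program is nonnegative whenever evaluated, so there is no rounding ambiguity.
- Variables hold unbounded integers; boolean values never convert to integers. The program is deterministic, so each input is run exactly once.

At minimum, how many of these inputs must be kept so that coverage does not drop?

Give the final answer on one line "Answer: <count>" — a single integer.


#1 (k=0, p=5, z=3) -> B2->E, B1->F, B3->T, B6->E, B5->T, B9->E, B8->T, B10->F; covered: B1=F, B2=E, B3=T, B5=T, B6=E, B8=T, B9=E, B10=F
#2 (k=2, p=2, z=3) -> B2->S, B1->F, B3->T, B6->S, B5->F, B7->T, B9->E, B8->F, B10->F; covered: B1=F, B2=S, B3=T, B5=F, B6=S, B7=T, B8=F, B9=E, B10=F
#3 (k=1, p=3, z=3) -> B2->S, B1->F, B3->F, B4->T, B6->E, B5->T, B9->E, B8->T, B10->F; covered: B1=F, B2=S, B3=F, B4=T, B5=T, B6=E, B8=T, B9=E, B10=F
#4 (k=1, p=5, z=4) -> B2->S, B1->F, B3->F, B4->F, B6->E, B5->T, B9->E, B8->T, B10->F; covered: B1=F, B2=S, B3=F, B4=F, B5=T, B6=E, B8=T, B9=E, B10=F
together the pool reaches 16 outcomes: B1=F, B2=S, B2=E, B3=T, B3=F, B4=T, B4=F, B5=T, B5=F, B6=S, B6=E, B7=T, B8=T, B8=F, B9=E, B10=F
checked all size-1 subsets: none covers 16 outcomes (max 9/16)
checked all size-2 subsets: none covers 16 outcomes (max 14/16)
checked all size-3 subsets: none covers 16 outcomes (max 15/16)
at size 4, {1, 2, 3, 4} reaches all 16 outcomes; every lexicographically earlier size-4 subset fails
Answer: 4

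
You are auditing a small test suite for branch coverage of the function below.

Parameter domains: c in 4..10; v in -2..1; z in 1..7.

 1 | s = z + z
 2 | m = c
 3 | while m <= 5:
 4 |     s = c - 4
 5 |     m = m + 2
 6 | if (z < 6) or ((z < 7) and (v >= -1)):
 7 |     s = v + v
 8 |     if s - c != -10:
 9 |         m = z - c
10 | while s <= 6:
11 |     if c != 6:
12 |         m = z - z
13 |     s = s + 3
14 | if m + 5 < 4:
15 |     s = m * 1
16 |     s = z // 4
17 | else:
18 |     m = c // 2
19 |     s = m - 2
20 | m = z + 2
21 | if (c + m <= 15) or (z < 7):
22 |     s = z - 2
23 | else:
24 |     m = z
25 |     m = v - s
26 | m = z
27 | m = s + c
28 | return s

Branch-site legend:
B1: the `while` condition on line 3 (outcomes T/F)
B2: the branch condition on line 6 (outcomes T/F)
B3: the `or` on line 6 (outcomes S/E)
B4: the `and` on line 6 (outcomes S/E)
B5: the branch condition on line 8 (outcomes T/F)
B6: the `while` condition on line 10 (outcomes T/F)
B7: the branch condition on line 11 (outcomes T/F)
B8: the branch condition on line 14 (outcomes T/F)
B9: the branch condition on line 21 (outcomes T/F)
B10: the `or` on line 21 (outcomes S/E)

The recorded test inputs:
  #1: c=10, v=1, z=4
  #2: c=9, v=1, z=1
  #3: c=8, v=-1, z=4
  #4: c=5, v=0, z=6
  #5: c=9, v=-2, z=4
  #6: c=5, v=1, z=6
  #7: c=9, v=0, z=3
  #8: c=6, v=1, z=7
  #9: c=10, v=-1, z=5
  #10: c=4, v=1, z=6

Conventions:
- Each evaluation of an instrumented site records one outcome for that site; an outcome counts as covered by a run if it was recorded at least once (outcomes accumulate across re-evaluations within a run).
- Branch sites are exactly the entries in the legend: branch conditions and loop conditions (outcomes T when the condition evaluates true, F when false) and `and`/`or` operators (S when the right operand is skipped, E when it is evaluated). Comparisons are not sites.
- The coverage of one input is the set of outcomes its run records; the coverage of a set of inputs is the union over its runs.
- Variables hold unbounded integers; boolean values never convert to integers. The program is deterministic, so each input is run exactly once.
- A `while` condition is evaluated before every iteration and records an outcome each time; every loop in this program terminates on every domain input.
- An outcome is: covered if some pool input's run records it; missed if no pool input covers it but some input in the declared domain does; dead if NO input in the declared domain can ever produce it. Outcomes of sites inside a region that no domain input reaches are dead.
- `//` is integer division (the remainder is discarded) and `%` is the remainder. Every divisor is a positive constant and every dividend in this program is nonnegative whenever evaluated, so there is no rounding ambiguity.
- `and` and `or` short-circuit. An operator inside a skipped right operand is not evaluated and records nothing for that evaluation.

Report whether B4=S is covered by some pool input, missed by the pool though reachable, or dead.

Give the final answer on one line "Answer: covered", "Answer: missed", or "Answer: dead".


B4=S is recorded by pool input(s) 8 -> covered
Answer: covered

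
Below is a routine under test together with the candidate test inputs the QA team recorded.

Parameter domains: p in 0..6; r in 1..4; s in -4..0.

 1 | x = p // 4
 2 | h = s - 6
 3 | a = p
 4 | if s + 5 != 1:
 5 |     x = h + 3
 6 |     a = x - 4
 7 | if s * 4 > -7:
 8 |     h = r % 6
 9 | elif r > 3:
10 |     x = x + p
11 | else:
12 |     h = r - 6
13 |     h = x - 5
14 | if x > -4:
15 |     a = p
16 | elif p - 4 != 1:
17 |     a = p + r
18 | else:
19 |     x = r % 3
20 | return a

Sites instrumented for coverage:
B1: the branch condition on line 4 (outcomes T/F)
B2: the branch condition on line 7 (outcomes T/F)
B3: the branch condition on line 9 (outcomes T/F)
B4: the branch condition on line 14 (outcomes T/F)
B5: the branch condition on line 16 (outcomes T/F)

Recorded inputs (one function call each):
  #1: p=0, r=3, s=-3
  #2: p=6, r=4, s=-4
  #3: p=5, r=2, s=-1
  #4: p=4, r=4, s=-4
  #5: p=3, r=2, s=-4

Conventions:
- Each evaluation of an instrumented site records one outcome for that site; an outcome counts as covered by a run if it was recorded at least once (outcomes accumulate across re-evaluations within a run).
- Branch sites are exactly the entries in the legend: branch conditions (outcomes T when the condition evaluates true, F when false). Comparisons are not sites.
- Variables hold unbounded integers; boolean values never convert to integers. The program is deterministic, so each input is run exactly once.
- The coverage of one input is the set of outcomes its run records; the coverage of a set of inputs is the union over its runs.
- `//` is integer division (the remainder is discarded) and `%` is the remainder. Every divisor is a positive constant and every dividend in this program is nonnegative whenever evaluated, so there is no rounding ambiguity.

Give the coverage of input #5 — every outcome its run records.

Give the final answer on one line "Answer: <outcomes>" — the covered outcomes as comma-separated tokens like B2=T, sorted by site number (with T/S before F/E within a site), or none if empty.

Running input #5 (p=3, r=2, s=-4), event by event:
  B1->F, B2->F, B3->F, B4->T
collecting distinct outcomes: B1=F, B2=F, B3=F, B4=T

Answer: B1=F, B2=F, B3=F, B4=T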